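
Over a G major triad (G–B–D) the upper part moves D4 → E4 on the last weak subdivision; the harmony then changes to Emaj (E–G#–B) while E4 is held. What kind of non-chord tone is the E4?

E4 is an anticipation.

The harmony at that moment is G major triad (G, B, D); E4 is not a chord tone.
It is approached by step up from D4 and then sustained as the same pitch into the next harmony.
Arriving early and becoming a chord tone when the harmony changes — an anticipation.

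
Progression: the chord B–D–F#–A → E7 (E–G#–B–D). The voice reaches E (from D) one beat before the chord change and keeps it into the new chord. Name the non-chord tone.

E is an anticipation.

The harmony at that moment is B minor seventh chord (B, D, F#, A); E is not a chord tone.
It is approached by step up from D and then sustained as the same pitch into the next harmony.
Arriving early and becoming a chord tone when the harmony changes — an anticipation.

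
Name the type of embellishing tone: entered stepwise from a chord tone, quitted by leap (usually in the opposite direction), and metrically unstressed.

Approach: by step. Departure: by leap. Metric position: weak.
Step in, leap out, from a weak position — an escape tone (échappée). (It is the mirror image of the appoggiatura, which leaps in and steps out on a strong beat.)

Escape tone.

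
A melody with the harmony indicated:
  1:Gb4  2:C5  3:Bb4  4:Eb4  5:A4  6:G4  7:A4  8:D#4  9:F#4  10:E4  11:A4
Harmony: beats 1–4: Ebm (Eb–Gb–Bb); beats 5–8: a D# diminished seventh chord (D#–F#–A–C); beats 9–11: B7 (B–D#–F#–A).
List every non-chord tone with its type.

The harmony at that moment is Eb minor triad (Eb, Gb, Bb); C5 is not a chord tone.
It is approached by leap up from Gb4 and left by step down to Bb4.
Leap in, step out — an appoggiatura.
The harmony at that moment is D# diminished seventh chord (D#, F#, A, C); G4 is not a chord tone.
It is approached by step down from A4 and left by step up to A4.
Step away and step back to the same note — a neighbor tone (lower neighbor).
The harmony at that moment is B dominant seventh chord (B, D#, F#, A); E4 is not a chord tone.
It is approached by step down from F#4 and left by leap up to A4.
Step in, leap out — an escape tone.

C5 (beat 2) — appoggiatura; G4 (beat 6) — neighbor tone; E4 (beat 10) — escape tone.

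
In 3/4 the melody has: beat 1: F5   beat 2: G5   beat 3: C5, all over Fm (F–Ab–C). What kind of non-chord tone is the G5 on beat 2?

Escape tone.

The harmony at that moment is F minor triad (F, Ab, C); G5 is not a chord tone.
It is approached by step up from F5 and left by leap down to C5.
Step in, leap out, on a weak beat — an escape tone.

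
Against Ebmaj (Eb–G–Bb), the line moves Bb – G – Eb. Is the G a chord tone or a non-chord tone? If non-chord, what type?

Eb major triad contains Eb, G, Bb; G is the third, so it is a chord tone.

Chord tone (the third of Eb major triad).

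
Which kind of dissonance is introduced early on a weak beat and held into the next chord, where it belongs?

Anticipation.

Approach: ahead of the chord change (typically by step), so it is dissonant against the current harmony. Departure: none — the same pitch is restated or held and is a chord tone of the new harmony.
Dissonant first, consonant once the harmony catches up: the note simply arrives early — an anticipation. (The reverse timing, consonant first and dissonant after the change, would be a suspension or retardation.)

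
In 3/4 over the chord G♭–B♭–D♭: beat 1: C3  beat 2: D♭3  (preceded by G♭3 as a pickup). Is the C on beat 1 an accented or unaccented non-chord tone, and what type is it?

The harmony at that moment is G♭ major triad (G♭, B♭, D♭); C3 is not a chord tone.
It is approached by leap down from G♭3 and left by step up to D♭3.
Leap in, step out — an appoggiatura.
It falls on the downbeat, so it is accented.

Accented appoggiatura.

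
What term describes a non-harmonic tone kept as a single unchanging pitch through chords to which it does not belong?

Pedal tone.

Approach: none. Departure: none — a single pitch is sustained while the chords change around it, passing through harmonies that do not contain it.
No melodic motion at all; the dissonance is created entirely by the moving harmonies against the stationary note — a pedal tone (pedal point).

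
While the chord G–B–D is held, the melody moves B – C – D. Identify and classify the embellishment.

C is a passing tone.

The harmony at that moment is G major triad (G, B, D); C is not a chord tone.
It is approached by step up from B and left by step up to D.
Step in, step out in the same direction — a passing tone.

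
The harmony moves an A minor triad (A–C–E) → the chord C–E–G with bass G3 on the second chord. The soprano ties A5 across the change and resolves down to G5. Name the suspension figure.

9–8 suspension.

At the second chord the bass is G3. The suspended A5 lies a ninth above the bass; after resolving down by step to G5, the interval above the bass becomes an octave.
Suspension figures are named by those two intervals: 9–8.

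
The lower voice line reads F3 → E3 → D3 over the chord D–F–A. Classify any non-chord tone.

The harmony at that moment is D minor triad (D, F, A); E3 is not a chord tone.
It is approached by step down from F3 and left by step down to D3.
Step in, step out in the same direction — a passing tone.

E3 is a passing tone.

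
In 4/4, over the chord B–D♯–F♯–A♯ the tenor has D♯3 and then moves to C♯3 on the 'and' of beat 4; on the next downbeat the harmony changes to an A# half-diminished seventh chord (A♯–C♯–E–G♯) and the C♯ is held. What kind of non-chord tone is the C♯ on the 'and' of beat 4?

The harmony at that moment is B major seventh chord (B, D♯, F♯, A♯); C♯3 is not a chord tone.
It is approached by step down from D♯3 and then sustained as the same pitch into the next harmony.
Arriving early and becoming a chord tone when the harmony changes — an anticipation.

Anticipation.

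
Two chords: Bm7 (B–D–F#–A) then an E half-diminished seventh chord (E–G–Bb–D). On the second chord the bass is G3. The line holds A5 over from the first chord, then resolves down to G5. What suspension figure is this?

9–8 suspension.

At the second chord the bass is G3. The suspended A5 lies a ninth above the bass; after resolving down by step to G5, the interval above the bass becomes an octave.
Suspension figures are named by those two intervals: 9–8.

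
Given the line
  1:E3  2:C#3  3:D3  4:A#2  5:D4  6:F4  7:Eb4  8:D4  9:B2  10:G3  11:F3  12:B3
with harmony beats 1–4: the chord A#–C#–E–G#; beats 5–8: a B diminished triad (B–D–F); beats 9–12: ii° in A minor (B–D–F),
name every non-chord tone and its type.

The harmony at that moment is A# half-diminished seventh chord (A#, C#, E, G#); D3 is not a chord tone.
It is approached by step up from C#3 and left by leap down to A#2.
Step in, leap out — an escape tone.
The harmony at that moment is B diminished triad (B, D, F); Eb4 is not a chord tone.
It is approached by step down from F4 and left by step down to D4.
Step in, step out in the same direction — a passing tone.
The harmony at that moment is B diminished triad (B, D, F); G3 is not a chord tone.
It is approached by leap up from B2 and left by step down to F3.
Leap in, step out — an appoggiatura.

D3 (beat 3) — escape tone; Eb4 (beat 7) — passing tone; G3 (beat 10) — appoggiatura.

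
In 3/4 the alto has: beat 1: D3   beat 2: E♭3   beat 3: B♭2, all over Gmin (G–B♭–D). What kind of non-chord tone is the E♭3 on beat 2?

The harmony at that moment is G minor triad (G, B♭, D); E♭3 is not a chord tone.
It is approached by step up from D3 and left by leap down to B♭2.
Step in, leap out, on a weak beat — an escape tone.

Escape tone.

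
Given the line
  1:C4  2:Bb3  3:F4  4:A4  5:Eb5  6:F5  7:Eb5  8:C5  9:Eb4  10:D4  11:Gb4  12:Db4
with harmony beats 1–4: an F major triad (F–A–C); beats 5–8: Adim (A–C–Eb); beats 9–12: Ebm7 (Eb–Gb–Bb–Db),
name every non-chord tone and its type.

Bb3 (beat 2) — escape tone; F5 (beat 6) — neighbor tone; D4 (beat 10) — escape tone.

The harmony at that moment is F major triad (F, A, C); Bb3 is not a chord tone.
It is approached by step down from C4 and left by leap up to F4.
Step in, leap out — an escape tone.
The harmony at that moment is A diminished triad (A, C, Eb); F5 is not a chord tone.
It is approached by step up from Eb5 and left by step down to Eb5.
Step away and step back to the same note — a neighbor tone (upper neighbor).
The harmony at that moment is Eb minor seventh chord (Eb, Gb, Bb, Db); D4 is not a chord tone.
It is approached by step down from Eb4 and left by leap up to Gb4.
Step in, leap out — an escape tone.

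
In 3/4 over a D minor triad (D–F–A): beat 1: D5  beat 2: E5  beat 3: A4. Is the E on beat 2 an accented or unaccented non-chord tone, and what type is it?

The harmony at that moment is D minor triad (D, F, A); E5 is not a chord tone.
It is approached by step up from D5 and left by leap down to A4.
Step in, leap out — an escape tone.
It falls on a weak beat, so it is unaccented.

Unaccented escape tone.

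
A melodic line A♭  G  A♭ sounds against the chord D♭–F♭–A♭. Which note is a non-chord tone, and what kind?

The harmony at that moment is D♭ minor triad (D♭, F♭, A♭); G is not a chord tone.
It is approached by step down from A♭ and left by step up to A♭.
Step away and step back to the same note — a neighbor tone (lower neighbor).

G is a neighbor tone.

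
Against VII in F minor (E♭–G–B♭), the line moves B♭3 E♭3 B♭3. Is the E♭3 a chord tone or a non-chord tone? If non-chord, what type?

Chord tone (the root of Eb major triad).

Eb major triad contains E♭, G, B♭; E♭ is the root, so it is a chord tone.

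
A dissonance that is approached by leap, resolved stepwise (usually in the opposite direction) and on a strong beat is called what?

Appoggiatura.

Approach: by leap. Departure: by step. Metric position: strong.
Leap in, step out, in a metrically strong position — an appoggiatura. (It is the mirror image of the escape tone, which steps in and leaps out from a weak position.)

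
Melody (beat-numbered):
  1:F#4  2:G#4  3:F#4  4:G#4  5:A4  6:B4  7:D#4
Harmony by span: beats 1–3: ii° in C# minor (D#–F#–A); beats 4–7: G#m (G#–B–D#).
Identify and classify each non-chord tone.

The harmony at that moment is D# diminished triad (D#, F#, A); G#4 is not a chord tone.
It is approached by step up from F#4 and left by step down to F#4.
Step away and step back to the same note — a neighbor tone (upper neighbor).
The harmony at that moment is G# minor triad (G#, B, D#); A4 is not a chord tone.
It is approached by step up from G#4 and left by step up to B4.
Step in, step out in the same direction — a passing tone.

G#4 (beat 2) — neighbor tone; A4 (beat 5) — passing tone.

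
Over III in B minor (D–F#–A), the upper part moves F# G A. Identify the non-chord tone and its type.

G is a passing tone.

The harmony at that moment is D major triad (D, F#, A); G is not a chord tone.
It is approached by step up from F# and left by step up to A.
Step in, step out in the same direction — a passing tone.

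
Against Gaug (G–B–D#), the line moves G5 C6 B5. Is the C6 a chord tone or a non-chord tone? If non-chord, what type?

Non-chord tone — an appoggiatura.

The harmony at that moment is G augmented triad (G, B, D#); C6 is not a chord tone.
It is approached by leap up from G5 and left by step down to B5.
Leap in, step out — an appoggiatura.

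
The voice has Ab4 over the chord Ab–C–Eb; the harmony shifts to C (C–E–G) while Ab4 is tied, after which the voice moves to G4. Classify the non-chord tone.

Ab4 is a suspension.

The harmony at that moment is C major triad (C, E, G); Ab4 is not a chord tone.
It is held over (the same pitch as the preceding Ab4) and left by step down to G4.
Held over from the previous chord and resolving down by step — a suspension.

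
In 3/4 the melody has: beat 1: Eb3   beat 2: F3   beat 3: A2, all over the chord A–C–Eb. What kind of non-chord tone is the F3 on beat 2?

Escape tone.

The harmony at that moment is A diminished triad (A, C, Eb); F3 is not a chord tone.
It is approached by step up from Eb3 and left by leap down to A2.
Step in, leap out, on a weak beat — an escape tone.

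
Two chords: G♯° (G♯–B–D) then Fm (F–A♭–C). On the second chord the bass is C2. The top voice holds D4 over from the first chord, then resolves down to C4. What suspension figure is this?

9–8 suspension.

At the second chord the bass is C2. The suspended D4 lies a ninth above the bass; after resolving down by step to C4, the interval above the bass becomes an octave.
Suspension figures are named by those two intervals: 9–8.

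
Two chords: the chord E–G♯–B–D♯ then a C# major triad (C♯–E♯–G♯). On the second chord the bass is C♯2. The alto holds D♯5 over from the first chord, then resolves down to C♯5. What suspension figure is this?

At the second chord the bass is C♯2. The suspended D♯5 lies a ninth above the bass; after resolving down by step to C♯5, the interval above the bass becomes an octave.
Suspension figures are named by those two intervals: 9–8.

9–8 suspension.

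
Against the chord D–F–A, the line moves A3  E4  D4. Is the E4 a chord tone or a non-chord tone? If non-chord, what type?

Non-chord tone — an appoggiatura.

The harmony at that moment is D minor triad (D, F, A); E4 is not a chord tone.
It is approached by leap up from A3 and left by step down to D4.
Leap in, step out — an appoggiatura.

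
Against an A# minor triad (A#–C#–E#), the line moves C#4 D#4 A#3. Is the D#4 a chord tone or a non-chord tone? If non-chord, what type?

Non-chord tone — an escape tone.

The harmony at that moment is A# minor triad (A#, C#, E#); D#4 is not a chord tone.
It is approached by step up from C#4 and left by leap down to A#3.
Step in, leap out — an escape tone.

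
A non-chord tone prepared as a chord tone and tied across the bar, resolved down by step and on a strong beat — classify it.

Suspension.

Approach: by preparation — the pitch is first a chord tone, then held (tied or repeated) while the harmony changes under it. Departure: down by step. Metric position: strong.
A prepared dissonance that resolves downward by step — a suspension. (The same figure resolving upward would be a retardation.)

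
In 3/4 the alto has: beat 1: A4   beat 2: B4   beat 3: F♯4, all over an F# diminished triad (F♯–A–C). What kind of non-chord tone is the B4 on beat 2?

The harmony at that moment is F♯ diminished triad (F♯, A, C); B4 is not a chord tone.
It is approached by step up from A4 and left by leap down to F♯4.
Step in, leap out, on a weak beat — an escape tone.

Escape tone.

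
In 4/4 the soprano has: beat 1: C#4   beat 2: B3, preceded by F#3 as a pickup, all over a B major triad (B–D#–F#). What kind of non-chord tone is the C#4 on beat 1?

The harmony at that moment is B major triad (B, D#, F#); C#4 is not a chord tone.
It is approached by leap up from F#3 and left by step down to B3.
Leap in, step out, metrically accented — an appoggiatura.

Appoggiatura.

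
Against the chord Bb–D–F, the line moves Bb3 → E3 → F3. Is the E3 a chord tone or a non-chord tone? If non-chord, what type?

Non-chord tone — an appoggiatura.

The harmony at that moment is Bb major triad (Bb, D, F); E3 is not a chord tone.
It is approached by leap down from Bb3 and left by step up to F3.
Leap in, step out — an appoggiatura.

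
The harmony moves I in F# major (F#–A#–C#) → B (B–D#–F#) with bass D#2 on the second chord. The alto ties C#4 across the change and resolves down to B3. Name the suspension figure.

7–6 suspension.

At the second chord the bass is D#2. The suspended C#4 lies a seventh above the bass; after resolving down by step to B3, the interval above the bass becomes a sixth.
Suspension figures are named by those two intervals: 7–6.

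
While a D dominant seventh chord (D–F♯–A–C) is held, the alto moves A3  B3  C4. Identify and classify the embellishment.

The harmony at that moment is D dominant seventh chord (D, F♯, A, C); B3 is not a chord tone.
It is approached by step up from A3 and left by step up to C4.
Step in, step out in the same direction — a passing tone.

B3 is a passing tone.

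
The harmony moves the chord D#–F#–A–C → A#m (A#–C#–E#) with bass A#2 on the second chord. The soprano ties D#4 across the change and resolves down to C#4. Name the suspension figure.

4–3 suspension.

At the second chord the bass is A#2. The suspended D#4 lies a fourth above the bass; after resolving down by step to C#4, the interval above the bass becomes a third.
Suspension figures are named by those two intervals: 4–3.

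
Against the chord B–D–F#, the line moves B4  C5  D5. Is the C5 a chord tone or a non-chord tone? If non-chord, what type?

The harmony at that moment is B minor triad (B, D, F#); C5 is not a chord tone.
It is approached by step up from B4 and left by step up to D5.
Step in, step out in the same direction — a passing tone.

Non-chord tone — a passing tone.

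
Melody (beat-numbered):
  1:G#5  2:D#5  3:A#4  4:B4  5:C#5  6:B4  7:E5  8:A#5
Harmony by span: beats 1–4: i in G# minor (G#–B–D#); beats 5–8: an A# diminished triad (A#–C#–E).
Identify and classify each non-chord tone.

A#4 (beat 3) — appoggiatura; B4 (beat 6) — escape tone.

The harmony at that moment is G# minor triad (G#, B, D#); A#4 is not a chord tone.
It is approached by leap down from D#5 and left by step up to B4.
Leap in, step out — an appoggiatura.
The harmony at that moment is A# diminished triad (A#, C#, E); B4 is not a chord tone.
It is approached by step down from C#5 and left by leap up to E5.
Step in, leap out — an escape tone.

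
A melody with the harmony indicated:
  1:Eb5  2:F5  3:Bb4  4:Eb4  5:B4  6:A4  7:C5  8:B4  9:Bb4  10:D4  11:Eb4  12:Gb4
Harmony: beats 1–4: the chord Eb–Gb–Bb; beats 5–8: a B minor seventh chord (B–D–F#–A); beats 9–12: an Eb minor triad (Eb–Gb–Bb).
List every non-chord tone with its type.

The harmony at that moment is Eb minor triad (Eb, Gb, Bb); F5 is not a chord tone.
It is approached by step up from Eb5 and left by leap down to Bb4.
Step in, leap out — an escape tone.
The harmony at that moment is B minor seventh chord (B, D, F#, A); C5 is not a chord tone.
It is approached by leap up from A4 and left by step down to B4.
Leap in, step out — an appoggiatura.
The harmony at that moment is Eb minor triad (Eb, Gb, Bb); D4 is not a chord tone.
It is approached by leap down from Bb4 and left by step up to Eb4.
Leap in, step out — an appoggiatura.

F5 (beat 2) — escape tone; C5 (beat 7) — appoggiatura; D4 (beat 10) — appoggiatura.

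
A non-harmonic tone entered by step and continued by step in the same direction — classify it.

Passing tone.

Approach: by step. Departure: by step, continuing in the same direction.
Stepwise on both sides with no change of direction means the note fills in the space between two different chord tones — a passing tone. (Had it turned back to its starting note it would be a neighbor tone instead.)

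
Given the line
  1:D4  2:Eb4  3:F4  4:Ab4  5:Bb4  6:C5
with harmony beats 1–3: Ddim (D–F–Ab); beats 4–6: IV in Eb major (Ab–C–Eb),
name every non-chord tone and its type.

Eb4 (beat 2) — passing tone; Bb4 (beat 5) — passing tone.

The harmony at that moment is D diminished triad (D, F, Ab); Eb4 is not a chord tone.
It is approached by step up from D4 and left by step up to F4.
Step in, step out in the same direction — a passing tone.
The harmony at that moment is Ab major triad (Ab, C, Eb); Bb4 is not a chord tone.
It is approached by step up from Ab4 and left by step up to C5.
Step in, step out in the same direction — a passing tone.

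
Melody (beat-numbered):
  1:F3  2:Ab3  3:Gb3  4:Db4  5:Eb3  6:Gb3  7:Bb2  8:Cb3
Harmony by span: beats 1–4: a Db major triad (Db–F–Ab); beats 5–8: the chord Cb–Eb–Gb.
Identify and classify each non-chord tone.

The harmony at that moment is Db major triad (Db, F, Ab); Gb3 is not a chord tone.
It is approached by step down from Ab3 and left by leap up to Db4.
Step in, leap out — an escape tone.
The harmony at that moment is Cb major triad (Cb, Eb, Gb); Bb2 is not a chord tone.
It is approached by leap down from Gb3 and left by step up to Cb3.
Leap in, step out — an appoggiatura.

Gb3 (beat 3) — escape tone; Bb2 (beat 7) — appoggiatura.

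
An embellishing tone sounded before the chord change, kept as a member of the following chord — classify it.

Anticipation.

Approach: ahead of the chord change (typically by step), so it is dissonant against the current harmony. Departure: none — the same pitch is restated or held and is a chord tone of the new harmony.
Dissonant first, consonant once the harmony catches up: the note simply arrives early — an anticipation. (The reverse timing, consonant first and dissonant after the change, would be a suspension or retardation.)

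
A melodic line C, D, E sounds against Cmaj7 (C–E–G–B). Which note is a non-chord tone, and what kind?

The harmony at that moment is C major seventh chord (C, E, G, B); D is not a chord tone.
It is approached by step up from C and left by step up to E.
Step in, step out in the same direction — a passing tone.

D is a passing tone.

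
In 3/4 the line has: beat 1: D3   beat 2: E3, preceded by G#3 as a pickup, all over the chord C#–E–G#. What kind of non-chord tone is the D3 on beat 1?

The harmony at that moment is C# minor triad (C#, E, G#); D3 is not a chord tone.
It is approached by leap down from G#3 and left by step up to E3.
Leap in, step out, metrically accented — an appoggiatura.

Appoggiatura.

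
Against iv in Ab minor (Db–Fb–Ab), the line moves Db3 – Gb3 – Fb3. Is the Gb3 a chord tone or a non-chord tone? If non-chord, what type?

The harmony at that moment is Db minor triad (Db, Fb, Ab); Gb3 is not a chord tone.
It is approached by leap up from Db3 and left by step down to Fb3.
Leap in, step out — an appoggiatura.

Non-chord tone — an appoggiatura.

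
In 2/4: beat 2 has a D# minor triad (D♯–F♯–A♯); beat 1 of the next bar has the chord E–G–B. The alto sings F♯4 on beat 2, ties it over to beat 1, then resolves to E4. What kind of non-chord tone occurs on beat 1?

Suspension.

The harmony at that moment is E minor triad (E, G, B); F♯4 is not a chord tone.
It is held over (the same pitch as the preceding F♯4) and left by step down to E4.
Held over from the previous chord and resolving down by step — a suspension.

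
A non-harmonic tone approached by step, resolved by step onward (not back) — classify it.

Passing tone.

Approach: by step. Departure: by step, continuing in the same direction.
Stepwise on both sides with no change of direction means the note fills in the space between two different chord tones — a passing tone. (Had it turned back to its starting note it would be a neighbor tone instead.)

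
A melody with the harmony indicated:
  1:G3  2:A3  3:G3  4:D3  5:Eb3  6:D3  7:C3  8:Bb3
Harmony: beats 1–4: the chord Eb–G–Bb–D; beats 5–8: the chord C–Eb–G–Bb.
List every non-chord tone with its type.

The harmony at that moment is Eb major seventh chord (Eb, G, Bb, D); A3 is not a chord tone.
It is approached by step up from G3 and left by step down to G3.
Step away and step back to the same note — a neighbor tone (upper neighbor).
The harmony at that moment is C minor seventh chord (C, Eb, G, Bb); D3 is not a chord tone.
It is approached by step down from Eb3 and left by step down to C3.
Step in, step out in the same direction — a passing tone.

A3 (beat 2) — neighbor tone; D3 (beat 6) — passing tone.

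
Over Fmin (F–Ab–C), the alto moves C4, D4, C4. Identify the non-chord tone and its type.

D4 is a neighbor tone.

The harmony at that moment is F minor triad (F, Ab, C); D4 is not a chord tone.
It is approached by step up from C4 and left by step down to C4.
Step away and step back to the same note — a neighbor tone (upper neighbor).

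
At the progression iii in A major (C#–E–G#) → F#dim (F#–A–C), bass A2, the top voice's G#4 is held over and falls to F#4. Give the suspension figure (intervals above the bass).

At the second chord the bass is A2. The suspended G#4 lies a seventh above the bass; after resolving down by step to F#4, the interval above the bass becomes a sixth.
Suspension figures are named by those two intervals: 7–6.

7–6 suspension.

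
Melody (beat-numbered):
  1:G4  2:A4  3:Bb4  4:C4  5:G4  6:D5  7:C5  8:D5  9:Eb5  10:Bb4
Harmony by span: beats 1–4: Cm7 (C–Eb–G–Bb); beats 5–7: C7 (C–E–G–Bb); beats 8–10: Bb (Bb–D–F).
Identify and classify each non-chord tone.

A4 (beat 2) — passing tone; D5 (beat 6) — appoggiatura; Eb5 (beat 9) — escape tone.

The harmony at that moment is C minor seventh chord (C, Eb, G, Bb); A4 is not a chord tone.
It is approached by step up from G4 and left by step up to Bb4.
Step in, step out in the same direction — a passing tone.
The harmony at that moment is C dominant seventh chord (C, E, G, Bb); D5 is not a chord tone.
It is approached by leap up from G4 and left by step down to C5.
Leap in, step out — an appoggiatura.
The harmony at that moment is Bb major triad (Bb, D, F); Eb5 is not a chord tone.
It is approached by step up from D5 and left by leap down to Bb4.
Step in, leap out — an escape tone.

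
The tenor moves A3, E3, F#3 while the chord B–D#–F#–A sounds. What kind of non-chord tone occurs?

The harmony at that moment is B dominant seventh chord (B, D#, F#, A); E3 is not a chord tone.
It is approached by leap down from A3 and left by step up to F#3.
Leap in, step out — an appoggiatura.

E3 is an appoggiatura.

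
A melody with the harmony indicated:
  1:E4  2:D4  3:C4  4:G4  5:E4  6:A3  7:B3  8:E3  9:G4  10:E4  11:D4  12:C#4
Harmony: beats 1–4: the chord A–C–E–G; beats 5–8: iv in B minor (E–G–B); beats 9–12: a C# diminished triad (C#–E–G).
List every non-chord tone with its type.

D4 (beat 2) — passing tone; A3 (beat 6) — appoggiatura; D4 (beat 11) — passing tone.

The harmony at that moment is A minor seventh chord (A, C, E, G); D4 is not a chord tone.
It is approached by step down from E4 and left by step down to C4.
Step in, step out in the same direction — a passing tone.
The harmony at that moment is E minor triad (E, G, B); A3 is not a chord tone.
It is approached by leap down from E4 and left by step up to B3.
Leap in, step out — an appoggiatura.
The harmony at that moment is C# diminished triad (C#, E, G); D4 is not a chord tone.
It is approached by step down from E4 and left by step down to C#4.
Step in, step out in the same direction — a passing tone.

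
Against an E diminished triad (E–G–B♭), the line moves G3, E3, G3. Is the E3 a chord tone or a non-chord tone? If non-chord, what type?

Chord tone (the root of E diminished triad).

E diminished triad contains E, G, B♭; E is the root, so it is a chord tone.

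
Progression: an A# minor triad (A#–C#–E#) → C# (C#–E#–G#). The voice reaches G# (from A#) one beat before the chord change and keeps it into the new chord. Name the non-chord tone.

G# is an anticipation.

The harmony at that moment is A# minor triad (A#, C#, E#); G# is not a chord tone.
It is approached by step down from A# and then sustained as the same pitch into the next harmony.
Arriving early and becoming a chord tone when the harmony changes — an anticipation.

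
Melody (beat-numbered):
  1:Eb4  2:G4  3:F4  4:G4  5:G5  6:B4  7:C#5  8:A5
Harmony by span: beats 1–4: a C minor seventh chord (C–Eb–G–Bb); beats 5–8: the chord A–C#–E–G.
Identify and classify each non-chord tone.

F4 (beat 3) — neighbor tone; B4 (beat 6) — appoggiatura.

The harmony at that moment is C minor seventh chord (C, Eb, G, Bb); F4 is not a chord tone.
It is approached by step down from G4 and left by step up to G4.
Step away and step back to the same note — a neighbor tone (lower neighbor).
The harmony at that moment is A dominant seventh chord (A, C#, E, G); B4 is not a chord tone.
It is approached by leap down from G5 and left by step up to C#5.
Leap in, step out — an appoggiatura.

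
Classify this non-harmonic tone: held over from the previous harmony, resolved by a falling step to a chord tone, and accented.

Approach: by preparation — the pitch is first a chord tone, then held (tied or repeated) while the harmony changes under it. Departure: down by step. Metric position: strong.
A prepared dissonance that resolves downward by step — a suspension. (The same figure resolving upward would be a retardation.)

Suspension.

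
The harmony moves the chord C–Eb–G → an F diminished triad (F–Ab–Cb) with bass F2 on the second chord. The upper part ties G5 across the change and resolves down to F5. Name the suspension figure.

At the second chord the bass is F2. The suspended G5 lies a ninth above the bass; after resolving down by step to F5, the interval above the bass becomes an octave.
Suspension figures are named by those two intervals: 9–8.

9–8 suspension.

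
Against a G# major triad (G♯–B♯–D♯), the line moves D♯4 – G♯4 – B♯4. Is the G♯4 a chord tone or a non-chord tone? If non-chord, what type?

Chord tone (the root of G# major triad).

G# major triad contains G♯, B♯, D♯; G♯ is the root, so it is a chord tone.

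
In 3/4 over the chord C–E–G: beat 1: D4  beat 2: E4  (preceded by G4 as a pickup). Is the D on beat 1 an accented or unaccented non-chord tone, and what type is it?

Accented appoggiatura.

The harmony at that moment is C major triad (C, E, G); D4 is not a chord tone.
It is approached by leap down from G4 and left by step up to E4.
Leap in, step out — an appoggiatura.
It falls on the downbeat, so it is accented.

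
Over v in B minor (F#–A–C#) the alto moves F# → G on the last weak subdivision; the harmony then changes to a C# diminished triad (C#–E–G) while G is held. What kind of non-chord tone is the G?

The harmony at that moment is F# minor triad (F#, A, C#); G is not a chord tone.
It is approached by step up from F# and then sustained as the same pitch into the next harmony.
Arriving early and becoming a chord tone when the harmony changes — an anticipation.

G is an anticipation.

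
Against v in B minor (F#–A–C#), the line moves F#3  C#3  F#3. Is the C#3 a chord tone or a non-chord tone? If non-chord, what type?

Chord tone (the fifth of F# minor triad).

F# minor triad contains F#, A, C#; C# is the fifth, so it is a chord tone.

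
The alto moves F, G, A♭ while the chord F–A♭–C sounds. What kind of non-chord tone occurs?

G is a passing tone.

The harmony at that moment is F minor triad (F, A♭, C); G is not a chord tone.
It is approached by step up from F and left by step up to A♭.
Step in, step out in the same direction — a passing tone.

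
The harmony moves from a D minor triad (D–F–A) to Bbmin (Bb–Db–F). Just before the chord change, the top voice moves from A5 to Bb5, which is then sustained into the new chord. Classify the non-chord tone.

Bb5 is an anticipation.

The harmony at that moment is D minor triad (D, F, A); Bb5 is not a chord tone.
It is approached by step up from A5 and then sustained as the same pitch into the next harmony.
Arriving early and becoming a chord tone when the harmony changes — an anticipation.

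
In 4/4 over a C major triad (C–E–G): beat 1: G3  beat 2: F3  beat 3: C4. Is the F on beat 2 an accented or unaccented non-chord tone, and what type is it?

The harmony at that moment is C major triad (C, E, G); F3 is not a chord tone.
It is approached by step down from G3 and left by leap up to C4.
Step in, leap out — an escape tone.
It falls on a weak beat, so it is unaccented.

Unaccented escape tone.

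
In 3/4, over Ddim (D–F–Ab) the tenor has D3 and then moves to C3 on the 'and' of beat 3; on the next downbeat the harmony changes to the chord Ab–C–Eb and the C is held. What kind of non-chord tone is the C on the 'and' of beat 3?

Anticipation.

The harmony at that moment is D diminished triad (D, F, Ab); C3 is not a chord tone.
It is approached by step down from D3 and then sustained as the same pitch into the next harmony.
Arriving early and becoming a chord tone when the harmony changes — an anticipation.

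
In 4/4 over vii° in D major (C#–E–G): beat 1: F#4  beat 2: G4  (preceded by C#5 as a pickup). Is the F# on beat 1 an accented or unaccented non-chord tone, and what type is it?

Accented appoggiatura.

The harmony at that moment is C# diminished triad (C#, E, G); F#4 is not a chord tone.
It is approached by leap down from C#5 and left by step up to G4.
Leap in, step out — an appoggiatura.
It falls on the downbeat, so it is accented.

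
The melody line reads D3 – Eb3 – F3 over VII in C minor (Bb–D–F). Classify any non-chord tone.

Eb3 is a passing tone.

The harmony at that moment is Bb major triad (Bb, D, F); Eb3 is not a chord tone.
It is approached by step up from D3 and left by step up to F3.
Step in, step out in the same direction — a passing tone.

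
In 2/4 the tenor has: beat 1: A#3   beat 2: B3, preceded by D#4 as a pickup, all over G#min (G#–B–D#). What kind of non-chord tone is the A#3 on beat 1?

The harmony at that moment is G# minor triad (G#, B, D#); A#3 is not a chord tone.
It is approached by leap down from D#4 and left by step up to B3.
Leap in, step out, metrically accented — an appoggiatura.

Appoggiatura.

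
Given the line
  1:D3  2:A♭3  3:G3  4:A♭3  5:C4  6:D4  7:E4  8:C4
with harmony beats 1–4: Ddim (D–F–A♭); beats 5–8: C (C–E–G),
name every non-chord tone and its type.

The harmony at that moment is D diminished triad (D, F, A♭); G3 is not a chord tone.
It is approached by step down from A♭3 and left by step up to A♭3.
Step away and step back to the same note — a neighbor tone (lower neighbor).
The harmony at that moment is C major triad (C, E, G); D4 is not a chord tone.
It is approached by step up from C4 and left by step up to E4.
Step in, step out in the same direction — a passing tone.

G3 (beat 3) — neighbor tone; D4 (beat 6) — passing tone.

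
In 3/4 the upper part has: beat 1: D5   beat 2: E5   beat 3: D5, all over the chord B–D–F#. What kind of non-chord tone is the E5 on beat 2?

Upper neighbor tone.

The harmony at that moment is B minor triad (B, D, F#); E5 is not a chord tone.
It is approached by step up from D5 and left by step down to D5.
Step away and step back to the same note — a neighbor tone (upper neighbor).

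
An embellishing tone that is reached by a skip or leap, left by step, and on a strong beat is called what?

Approach: by leap. Departure: by step. Metric position: strong.
Leap in, step out, in a metrically strong position — an appoggiatura. (It is the mirror image of the escape tone, which steps in and leaps out from a weak position.)

Appoggiatura.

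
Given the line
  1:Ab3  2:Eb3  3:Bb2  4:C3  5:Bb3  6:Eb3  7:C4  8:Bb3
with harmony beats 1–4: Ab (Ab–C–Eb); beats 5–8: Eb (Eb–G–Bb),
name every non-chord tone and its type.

Bb2 (beat 3) — appoggiatura; C4 (beat 7) — appoggiatura.

The harmony at that moment is Ab major triad (Ab, C, Eb); Bb2 is not a chord tone.
It is approached by leap down from Eb3 and left by step up to C3.
Leap in, step out — an appoggiatura.
The harmony at that moment is Eb major triad (Eb, G, Bb); C4 is not a chord tone.
It is approached by leap up from Eb3 and left by step down to Bb3.
Leap in, step out — an appoggiatura.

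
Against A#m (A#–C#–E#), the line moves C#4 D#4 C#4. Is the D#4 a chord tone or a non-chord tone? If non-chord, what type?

Non-chord tone — a neighbor tone.

The harmony at that moment is A# minor triad (A#, C#, E#); D#4 is not a chord tone.
It is approached by step up from C#4 and left by step down to C#4.
Step away and step back to the same note — a neighbor tone (upper neighbor).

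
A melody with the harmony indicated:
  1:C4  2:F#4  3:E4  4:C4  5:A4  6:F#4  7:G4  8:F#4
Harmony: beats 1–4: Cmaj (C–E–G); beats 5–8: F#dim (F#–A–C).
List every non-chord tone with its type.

F#4 (beat 2) — appoggiatura; G4 (beat 7) — neighbor tone.

The harmony at that moment is C major triad (C, E, G); F#4 is not a chord tone.
It is approached by leap up from C4 and left by step down to E4.
Leap in, step out — an appoggiatura.
The harmony at that moment is F# diminished triad (F#, A, C); G4 is not a chord tone.
It is approached by step up from F#4 and left by step down to F#4.
Step away and step back to the same note — a neighbor tone (upper neighbor).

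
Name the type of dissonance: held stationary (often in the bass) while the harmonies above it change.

Approach: none. Departure: none — a single pitch is sustained while the chords change around it, passing through harmonies that do not contain it.
No melodic motion at all; the dissonance is created entirely by the moving harmonies against the stationary note — a pedal tone (pedal point).

Pedal tone.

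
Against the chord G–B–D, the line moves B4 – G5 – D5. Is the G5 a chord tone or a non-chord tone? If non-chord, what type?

G major triad contains G, B, D; G is the root, so it is a chord tone.

Chord tone (the root of G major triad).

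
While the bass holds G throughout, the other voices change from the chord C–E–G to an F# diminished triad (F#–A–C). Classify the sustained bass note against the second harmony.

The harmony at that moment is F# diminished triad (F#, A, C); G is not a chord tone.
It is held over (the same pitch as the preceding G) and then sustained as the same pitch into the next harmony.
Sustained through a change of harmony — a pedal tone.

Pedal tone (pedal point).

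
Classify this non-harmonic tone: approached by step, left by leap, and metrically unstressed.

Escape tone.

Approach: by step. Departure: by leap. Metric position: weak.
Step in, leap out, from a weak position — an escape tone (échappée). (It is the mirror image of the appoggiatura, which leaps in and steps out on a strong beat.)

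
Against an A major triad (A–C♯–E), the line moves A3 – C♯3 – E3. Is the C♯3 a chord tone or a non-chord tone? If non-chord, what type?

A major triad contains A, C♯, E; C♯ is the third, so it is a chord tone.

Chord tone (the third of A major triad).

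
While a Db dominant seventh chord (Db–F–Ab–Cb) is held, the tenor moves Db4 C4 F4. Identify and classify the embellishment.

C4 is an escape tone.

The harmony at that moment is Db dominant seventh chord (Db, F, Ab, Cb); C4 is not a chord tone.
It is approached by step down from Db4 and left by leap up to F4.
Step in, leap out — an escape tone.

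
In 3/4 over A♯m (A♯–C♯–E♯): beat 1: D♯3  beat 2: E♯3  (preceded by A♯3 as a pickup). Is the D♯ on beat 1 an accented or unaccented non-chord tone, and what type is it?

Accented appoggiatura.

The harmony at that moment is A♯ minor triad (A♯, C♯, E♯); D♯3 is not a chord tone.
It is approached by leap down from A♯3 and left by step up to E♯3.
Leap in, step out — an appoggiatura.
It falls on the downbeat, so it is accented.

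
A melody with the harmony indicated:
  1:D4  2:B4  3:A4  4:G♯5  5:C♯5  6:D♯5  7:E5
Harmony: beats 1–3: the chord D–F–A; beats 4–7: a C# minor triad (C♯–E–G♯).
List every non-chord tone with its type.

The harmony at that moment is D minor triad (D, F, A); B4 is not a chord tone.
It is approached by leap up from D4 and left by step down to A4.
Leap in, step out — an appoggiatura.
The harmony at that moment is C♯ minor triad (C♯, E, G♯); D♯5 is not a chord tone.
It is approached by step up from C♯5 and left by step up to E5.
Step in, step out in the same direction — a passing tone.

B4 (beat 2) — appoggiatura; D♯5 (beat 6) — passing tone.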